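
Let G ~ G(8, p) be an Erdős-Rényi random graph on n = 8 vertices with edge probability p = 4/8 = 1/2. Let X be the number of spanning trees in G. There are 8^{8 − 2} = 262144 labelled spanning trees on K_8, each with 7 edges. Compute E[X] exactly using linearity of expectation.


K_8 has 8^{8 − 2} = 262144 labelled spanning trees.
For each such spanning tree H, let X_H = 1 if all 7 edges of H are present in G. Then P[X_H = 1] = p^{7} = (1/2)^{7} = 1/128.
Summing the indicators: E[X] = Σ_H E[X_H] = 262144 · p^{7} = 262144 · 1/128 = 2048.
Numerically: E[X] ≈ 2048.

E[X] = 262144 · (1/2)^{7} = 2048 ≈ 2048.


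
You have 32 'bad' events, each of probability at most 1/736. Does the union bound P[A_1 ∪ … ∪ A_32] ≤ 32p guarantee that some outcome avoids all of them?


Union bound: P[∪_{i=1}^{32} A_i] ≤ Σ_i P[A_i] ≤ 32·p = 32·(1/736) = 1/23.
Numerically: 1/23 ≈ 0.043.
Is 1/23 < 1? YES.
Since P[∪ A_i] ≤ 1/23 < 1, the complement has P[∩ A_i^c] ≥ 1 − 1/23 = 22/23 > 0, so some outcome avoids every A_i.

32·p = 1/23 ≈ 0.043; existence CERTIFIED by the union bound.


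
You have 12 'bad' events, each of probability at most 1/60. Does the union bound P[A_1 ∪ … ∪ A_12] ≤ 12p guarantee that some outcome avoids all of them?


Union bound: P[∪_{i=1}^{12} A_i] ≤ Σ_i P[A_i] ≤ 12·p = 12·(1/60) = 1/5.
Numerically: 1/5 ≈ 0.20000.
Is 1/5 < 1? YES.
Since P[∪ A_i] ≤ 1/5 < 1, the complement has P[∩ A_i^c] ≥ 1 − 1/5 = 4/5 > 0, so some outcome avoids every A_i.

12·p = 1/5 ≈ 0.20000; existence CERTIFIED by the union bound.


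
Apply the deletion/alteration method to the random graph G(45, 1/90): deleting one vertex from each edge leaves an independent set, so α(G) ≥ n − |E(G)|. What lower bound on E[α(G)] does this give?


E[|E(G)|] = C(45, 2)·p = 990 · (1/90) = 11.
E[α(G)] ≥ n − E[|E(G)|] = 45 − 11 = 34.
Numerically: ≈ 34.00000.
(This is only a lower bound; the true E[α(G)] may be larger.)

E[α(G)] ≥ 34 ≈ 34.00000.


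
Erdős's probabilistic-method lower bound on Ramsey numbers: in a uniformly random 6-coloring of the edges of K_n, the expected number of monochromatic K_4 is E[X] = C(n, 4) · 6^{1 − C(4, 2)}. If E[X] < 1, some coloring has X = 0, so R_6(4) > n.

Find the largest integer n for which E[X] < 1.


We need C(n, 4) · 6^{1 − 6} < 1, i.e. C(n, 4) < 6^{6 − 1} = 7776.
Check values of n near the boundary:
  n = 21: C(21, 4) = 5985; 5985 < 7776? YES
  n = 22: C(22, 4) = 7315; 7315 < 7776? YES
  n = 23: C(23, 4) = 8855; 8855 < 7776? NO
  n = 24: C(24, 4) = 10626; 10626 < 7776? NO
The largest n with C(n, 4) < 7776 is n = 22 (where E[X] = 7315/7776 ≈ 0.9407150). Hence R_6(4) > 22, i.e. R_6(4) ≥ 23.

Largest n = 22; hence R_6(4) > 22.


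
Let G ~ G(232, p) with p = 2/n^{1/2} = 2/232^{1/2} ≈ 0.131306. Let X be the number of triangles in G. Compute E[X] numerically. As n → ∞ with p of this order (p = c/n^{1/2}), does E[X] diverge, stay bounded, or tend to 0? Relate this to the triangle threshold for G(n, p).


Number of potential triangles: C(232, 3) = 2054360.
Each occurs with probability p³ ≈ (0.131306)³ ≈ 2.26390401e-03.
By linearity: E[X] = C(232, 3)·p³ ≈ 2054360 · 2.26390401e-03 ≈ 4650.873852.
Since α = 1/2 < 1, p = c/n^{1/2} ≫ 1/n is above the triangle threshold p ~ 1/n. Asymptotically E[X] ~ (c³/6)·n^{3(1−α)} = (2³/6)·n^{1.5} → ∞; triangles are abundant w.h.p.

E[X] ≈ 4650.873852; in regime p = Θ(1/n^{1/2}) E[X] diverges (above the triangle threshold p ~ 1/n).


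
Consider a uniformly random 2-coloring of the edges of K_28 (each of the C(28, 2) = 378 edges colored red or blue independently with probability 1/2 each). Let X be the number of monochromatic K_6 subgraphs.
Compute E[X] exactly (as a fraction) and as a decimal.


Let X = Σ_S X_S over the C(28, 6) = 376740 subsets S of size 6, where X_S = 1 if the K_6 on S is monochromatic.
For a fixed S, the K_6 on S has C(6, 2) = 15 edges. P[all 15 edges red] = (1/2)^15, and likewise for blue, so P[monochromatic] = 2·(1/2)^15 = 2^{1 − 15} = 1/16384.
Summing: E[X] = C(28, 6) · 2^{1 − 15} = 376740 · 1/16384 = 94185/4096.
Numerically: E[X] ≈ 22.994.

E[X] = C(28,6)·2^(1−C(6,2)) = 94185/4096 ≈ 22.994.


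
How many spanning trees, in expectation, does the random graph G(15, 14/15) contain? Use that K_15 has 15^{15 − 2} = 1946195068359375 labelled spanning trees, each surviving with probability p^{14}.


K_15 has 15^{15 − 2} = 1946195068359375 labelled spanning trees.
For each such spanning tree H, let X_H = 1 if all 14 edges of H are present in G. Then P[X_H = 1] = p^{14} = (14/15)^{14} = 11112006825558016/29192926025390625.
By linearity: E[X] = Σ_H E[X_H] = 1946195068359375 · p^{14} = 1946195068359375 · 11112006825558016/29192926025390625 = 11112006825558016/15.
Numerically: E[X] ≈ 7.408e+14.

E[X] = 1946195068359375 · (14/15)^{14} = 11112006825558016/15 ≈ 7.408e+14.


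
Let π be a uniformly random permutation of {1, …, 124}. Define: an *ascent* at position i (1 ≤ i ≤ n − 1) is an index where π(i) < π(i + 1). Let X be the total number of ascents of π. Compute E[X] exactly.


Write X = Σ X_I over i = 1, …, 123, with X_I the indicator of one ascent.
There are 123 indicators.
For each fixed i, the pair (π(i), π(i+1)) is a uniformly random ordered pair of distinct values from {1, …, 124}; by symmetry P[π(i) < π(i+1)] = 1/2.
By linearity: E[X] = 123 · (1/2) = (124 − 1) · (1/2) = 123/2 ≈ 61.500.

E[X] = 123/2 = 61.500.


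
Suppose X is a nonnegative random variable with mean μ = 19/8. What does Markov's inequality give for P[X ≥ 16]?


μ = E[X] = 19/8, a = 16.
Markov: P[X ≥ 16] ≤ μ/a = (19/8)/16 = 19/128.
Numerically: ≈ 0.14844.
(Since a = 16 > μ = 2.37500, the bound 19/128 is < 1 and informative.)

P[X ≥ 16] ≤ 19/128 ≈ 0.14844.


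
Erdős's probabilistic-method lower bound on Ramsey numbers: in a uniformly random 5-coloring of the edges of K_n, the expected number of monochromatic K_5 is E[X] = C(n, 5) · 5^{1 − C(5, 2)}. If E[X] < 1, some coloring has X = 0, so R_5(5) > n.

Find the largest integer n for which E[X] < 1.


We need C(n, 5) · 5^{1 − 10} < 1, i.e. C(n, 5) < 5^{10 − 1} = 1953125.
Check values of n near the boundary:
  n = 44: C(44, 5) = 1086008; 1086008 < 1953125? YES
  n = 45: C(45, 5) = 1221759; 1221759 < 1953125? YES
  n = 46: C(46, 5) = 1370754; 1370754 < 1953125? YES
  n = 47: C(47, 5) = 1533939; 1533939 < 1953125? YES
  n = 48: C(48, 5) = 1712304; 1712304 < 1953125? YES
  n = 49: C(49, 5) = 1906884; 1906884 < 1953125? YES
  n = 50: C(50, 5) = 2118760; 2118760 < 1953125? NO
The largest n with C(n, 5) < 1953125 is n = 49 (where E[X] = 1906884/1953125 ≈ 0.9763). Hence R_5(5) > 49, i.e. R_5(5) ≥ 50.

Largest n = 49; hence R_5(5) > 49.


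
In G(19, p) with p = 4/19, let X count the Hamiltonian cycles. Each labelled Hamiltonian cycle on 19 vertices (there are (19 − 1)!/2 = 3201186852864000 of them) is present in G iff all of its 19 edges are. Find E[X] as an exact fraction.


K_19 has (19 − 1)!/2 = 3201186852864000 labelled Hamiltonian cycles.
For each such Hamiltonian cycle H, let X_H = 1 if all 19 edges of H are present in G. Then P[X_H = 1] = p^{19} = (4/19)^{19} = 274877906944/1978419655660313589123979.
By linearity: E[X] = Σ_H E[X_H] = 3201186852864000 · p^{19} = 3201186852864000 · 274877906944/1978419655660313589123979 = 879935541851906811887616000/1978419655660313589123979.
Numerically: E[X] ≈ 444.8.

E[X] = 3201186852864000 · (4/19)^{19} = 879935541851906811887616000/1978419655660313589123979 ≈ 444.8.


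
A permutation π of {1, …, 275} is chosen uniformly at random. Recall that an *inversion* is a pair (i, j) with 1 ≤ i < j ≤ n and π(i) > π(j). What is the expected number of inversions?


Write X = Σ X_I over the C(275, 2) = 37675 pairs i < j, with X_I the indicator of one inversion.
There are 37675 indicators.
For each fixed pair i < j, the values π(i) and π(j) are two distinct elements of {1, …, 275} in uniformly random order; by symmetry P[π(i) > π(j)] = 1/2.
By linearity: E[X] = 37675 · (1/2) = C(275, 2) · (1/2) = 37675/2 = 37675/2 ≈ 18837.5000.

E[X] = 37675/2 = 18837.5000.


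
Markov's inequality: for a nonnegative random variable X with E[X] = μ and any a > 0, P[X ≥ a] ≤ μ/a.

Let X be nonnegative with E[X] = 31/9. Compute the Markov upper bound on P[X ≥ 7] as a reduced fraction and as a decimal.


μ = E[X] = 31/9, a = 7.
Markov: P[X ≥ 7] ≤ μ/a = (31/9)/7 = 31/63.
Numerically: ≈ 0.492063.
(Since a = 7 > μ = 3.444444, the bound 31/63 is < 1 and informative.)

P[X ≥ 7] ≤ 31/63 ≈ 0.492063.


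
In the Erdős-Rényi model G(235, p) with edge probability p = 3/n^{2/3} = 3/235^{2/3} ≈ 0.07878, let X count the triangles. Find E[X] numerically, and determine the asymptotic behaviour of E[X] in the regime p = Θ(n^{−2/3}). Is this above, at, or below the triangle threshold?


Number of potential triangles: C(235, 3) = 2135445.
Each occurs with probability p³ ≈ (0.07878)³ ≈ 4.889090e-04.
By linearity: E[X] = C(235, 3)·p³ ≈ 2135445 · 4.889090e-04 ≈ 1044.0383.
Since α = 2/3 < 1, p = c/n^{2/3} ≫ 1/n is above the triangle threshold p ~ 1/n. Asymptotically E[X] ~ (c³/6)·n^{3(1−α)} = (3³/6)·n^{1} → ∞; triangles are abundant w.h.p.

E[X] ≈ 1044.0383; in regime p = Θ(1/n^{2/3}) E[X] diverges (above the triangle threshold p ~ 1/n).


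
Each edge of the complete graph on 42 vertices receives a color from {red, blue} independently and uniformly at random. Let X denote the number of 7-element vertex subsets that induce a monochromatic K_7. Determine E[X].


Let X = Σ_S X_S over the C(42, 7) = 26978328 subsets S of size 7, where X_S = 1 if the K_7 on S is monochromatic.
For a fixed S, the K_7 on S has C(7, 2) = 21 edges. P[all 21 edges red] = (1/2)^21, and likewise for blue, so P[monochromatic] = 2·(1/2)^21 = 2^{1 − 21} = 1/1048576.
By linearity of expectation: E[X] = C(42, 7) · 2^{1 − 21} = 26978328 · 1/1048576 = 3372291/131072.
Numerically: E[X] ≈ 25.72854.

E[X] = C(42,7)·2^(1−C(7,2)) = 3372291/131072 ≈ 25.72854.


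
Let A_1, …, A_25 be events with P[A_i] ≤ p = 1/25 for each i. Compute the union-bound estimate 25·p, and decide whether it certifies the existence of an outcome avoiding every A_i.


Union bound: P[∪_{i=1}^{25} A_i] ≤ Σ_i P[A_i] ≤ 25·p = 25·(1/25) = 1.
Numerically: 1 ≈ 1.000.
Is 1 < 1? NO.
Since the bound 1 is ≥ 1, the union bound is uninformative here; it does NOT by itself certify existence.

25·p = 1 ≈ 1.000; existence NOT certified by the union bound.


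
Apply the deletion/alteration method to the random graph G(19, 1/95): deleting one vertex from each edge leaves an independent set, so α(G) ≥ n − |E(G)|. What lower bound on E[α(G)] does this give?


E[|E(G)|] = C(19, 2)·p = 171 · (1/95) = 9/5.
E[α(G)] ≥ n − E[|E(G)|] = 19 − 9/5 = 86/5.
Numerically: ≈ 17.20000.
(This is only a lower bound; the true E[α(G)] may be larger.)

E[α(G)] ≥ 86/5 ≈ 17.20000.


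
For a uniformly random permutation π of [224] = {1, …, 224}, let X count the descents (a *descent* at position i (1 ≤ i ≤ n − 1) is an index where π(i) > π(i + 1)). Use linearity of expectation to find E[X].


Write X = Σ X_I over i = 1, …, 223, with X_I the indicator of one descent.
There are 223 indicators.
For each fixed i, the pair (π(i), π(i+1)) is a uniformly random ordered pair of distinct values from {1, …, 224}; by symmetry P[π(i) > π(i+1)] = 1/2.
By linearity: E[X] = 223 · (1/2) = (224 − 1) · (1/2) = 223/2 ≈ 111.5000.

E[X] = 223/2 = 111.5000.


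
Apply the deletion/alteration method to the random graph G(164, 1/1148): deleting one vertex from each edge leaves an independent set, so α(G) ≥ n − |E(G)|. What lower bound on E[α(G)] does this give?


E[|E(G)|] = C(164, 2)·p = 13366 · (1/1148) = 163/14.
E[α(G)] ≥ n − E[|E(G)|] = 164 − 163/14 = 2133/14.
Numerically: ≈ 152.357143.
(This is only a lower bound; the true E[α(G)] may be larger.)

E[α(G)] ≥ 2133/14 ≈ 152.357143.


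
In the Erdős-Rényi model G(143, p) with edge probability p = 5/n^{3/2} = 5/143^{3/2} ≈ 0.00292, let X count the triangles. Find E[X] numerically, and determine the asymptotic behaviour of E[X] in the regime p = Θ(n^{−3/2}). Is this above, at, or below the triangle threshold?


Number of potential triangles: C(143, 3) = 477191.
Each occurs with probability p³ ≈ (0.00292)³ ≈ 2.49976e-08.
By linearity: E[X] = C(143, 3)·p³ ≈ 477191 · 2.49976e-08 ≈ 0.012.
Since α = 3/2 > 1, p = c/n^{3/2} = o(1/n) is below the triangle threshold p ~ 1/n. Asymptotically E[X] ~ (c³/6)·n^{3(1−α)} = (5³/6)·n^{-1.5} → 0, so by Markov's inequality G has no triangles w.h.p.

E[X] ≈ 0.012; in regime p = Θ(1/n^{3/2}) E[X] tends to 0 (below the triangle threshold p ~ 1/n).


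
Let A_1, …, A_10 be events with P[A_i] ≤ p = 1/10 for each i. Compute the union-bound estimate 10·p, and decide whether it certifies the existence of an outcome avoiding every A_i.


Union bound: P[∪_{i=1}^{10} A_i] ≤ Σ_i P[A_i] ≤ 10·p = 10·(1/10) = 1.
Numerically: 1 ≈ 1.0000000.
Is 1 < 1? NO.
Since the bound 1 is ≥ 1, the union bound is uninformative here; it does NOT by itself certify existence.

10·p = 1 ≈ 1.0000000; existence NOT certified by the union bound.


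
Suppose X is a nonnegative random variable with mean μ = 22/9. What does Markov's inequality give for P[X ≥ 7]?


μ = E[X] = 22/9, a = 7.
Markov: P[X ≥ 7] ≤ μ/a = (22/9)/7 = 22/63.
Numerically: ≈ 0.349.
(Since a = 7 > μ = 2.444, the bound 22/63 is < 1 and informative.)

P[X ≥ 7] ≤ 22/63 ≈ 0.349.


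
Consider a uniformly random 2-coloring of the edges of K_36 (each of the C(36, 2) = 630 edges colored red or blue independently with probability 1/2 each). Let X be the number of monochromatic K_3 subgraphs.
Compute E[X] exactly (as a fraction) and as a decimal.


Let X = Σ_S X_S over the C(36, 3) = 7140 subsets S of size 3, where X_S = 1 if the K_3 on S is monochromatic.
For a fixed S, the K_3 on S has C(3, 2) = 3 edges. P[all 3 edges red] = (1/2)^3, and likewise for blue, so P[monochromatic] = 2·(1/2)^3 = 2^{1 − 3} = 1/4.
By linearity of expectation: E[X] = C(36, 3) · 2^{1 − 3} = 7140 · 1/4 = 1785.
Numerically: E[X] ≈ 1785.000000.

E[X] = C(36,3)·2^(1−C(3,2)) = 1785 ≈ 1785.000000.


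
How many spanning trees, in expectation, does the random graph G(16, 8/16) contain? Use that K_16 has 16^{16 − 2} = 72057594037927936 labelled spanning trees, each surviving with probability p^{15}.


K_16 has 16^{16 − 2} = 72057594037927936 labelled spanning trees.
For each such spanning tree H, let X_H = 1 if all 15 edges of H are present in G. Then P[X_H = 1] = p^{15} = (1/2)^{15} = 1/32768.
By linearity: E[X] = Σ_H E[X_H] = 72057594037927936 · p^{15} = 72057594037927936 · 1/32768 = 2199023255552.
Numerically: E[X] ≈ 2.19902e+12.

E[X] = 72057594037927936 · (1/2)^{15} = 2199023255552 ≈ 2.19902e+12.


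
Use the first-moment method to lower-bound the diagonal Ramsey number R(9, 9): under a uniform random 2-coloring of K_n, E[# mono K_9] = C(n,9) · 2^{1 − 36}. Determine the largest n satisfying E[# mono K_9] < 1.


We need C(n, 9) · 2^{1 − 36} < 1, i.e. C(n, 9) < 2^{36 − 1} = 34359738368.
Check values of n near the boundary:
  n = 62: C(62, 9) = 20286591270; 20286591270 < 34359738368? YES
  n = 63: C(63, 9) = 23667689815; 23667689815 < 34359738368? YES
  n = 64: C(64, 9) = 27540584512; 27540584512 < 34359738368? YES
  n = 65: C(65, 9) = 31966749880; 31966749880 < 34359738368? YES
  n = 66: C(66, 9) = 37014131440; 37014131440 < 34359738368? NO
The largest n with C(n, 9) < 34359738368 is n = 65 (where E[X] = 3995843735/4294967296 ≈ 0.930). Hence R(9, 9) > 65, i.e. R(9, 9) ≥ 66.

Largest n = 65; hence R(9, 9) > 65.


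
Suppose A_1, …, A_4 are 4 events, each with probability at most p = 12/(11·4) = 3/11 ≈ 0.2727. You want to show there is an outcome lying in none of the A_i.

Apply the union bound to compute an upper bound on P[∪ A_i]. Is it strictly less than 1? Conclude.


Union bound: P[∪_{i=1}^{4} A_i] ≤ Σ_i P[A_i] ≤ 4·p = 4·(3/11) = 12/11.
Numerically: 12/11 ≈ 1.0909.
Is 12/11 < 1? NO.
Since the bound 12/11 is ≥ 1, the union bound is uninformative here; it does NOT by itself certify existence.

4·p = 12/11 ≈ 1.0909; existence NOT certified by the union bound.


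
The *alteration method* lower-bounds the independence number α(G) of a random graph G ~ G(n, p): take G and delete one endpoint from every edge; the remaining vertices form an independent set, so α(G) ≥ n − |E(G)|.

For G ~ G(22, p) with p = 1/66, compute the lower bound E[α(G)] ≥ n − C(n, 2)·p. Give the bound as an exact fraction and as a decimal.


E[|E(G)|] = C(22, 2)·p = 231 · (1/66) = 7/2.
E[α(G)] ≥ n − E[|E(G)|] = 22 − 7/2 = 37/2.
Numerically: ≈ 18.500.
(This is only a lower bound; the true E[α(G)] may be larger.)

E[α(G)] ≥ 37/2 ≈ 18.500.


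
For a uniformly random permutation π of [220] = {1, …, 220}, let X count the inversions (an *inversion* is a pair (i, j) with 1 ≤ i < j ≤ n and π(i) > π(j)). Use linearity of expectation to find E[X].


Write X = Σ X_I over the C(220, 2) = 24090 pairs i < j, with X_I the indicator of one inversion.
There are 24090 indicators.
For each fixed pair i < j, the values π(i) and π(j) are two distinct elements of {1, …, 220} in uniformly random order; by symmetry P[π(i) > π(j)] = 1/2.
By linearity: E[X] = 24090 · (1/2) = C(220, 2) · (1/2) = 24090/2 = 12045 ≈ 12045.00000.

E[X] = 12045 = 12045.00000.


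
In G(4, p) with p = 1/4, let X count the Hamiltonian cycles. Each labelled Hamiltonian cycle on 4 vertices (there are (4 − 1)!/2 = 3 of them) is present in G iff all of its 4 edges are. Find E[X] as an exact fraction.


K_4 has (4 − 1)!/2 = 3 labelled Hamiltonian cycles.
For each such Hamiltonian cycle H, let X_H = 1 if all 4 edges of H are present in G. Then P[X_H = 1] = p^{4} = (1/4)^{4} = 1/256.
By linearity of expectation: E[X] = Σ_H E[X_H] = 3 · p^{4} = 3 · 1/256 = 3/256.
Numerically: E[X] ≈ 0.0117188.

E[X] = 3 · (1/4)^{4} = 3/256 ≈ 0.0117188.


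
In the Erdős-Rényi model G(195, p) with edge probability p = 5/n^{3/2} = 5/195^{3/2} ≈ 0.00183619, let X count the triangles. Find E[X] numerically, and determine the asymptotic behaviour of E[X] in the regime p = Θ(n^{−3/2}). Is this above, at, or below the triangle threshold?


Number of potential triangles: C(195, 3) = 1216865.
Each occurs with probability p³ ≈ (0.00183619)³ ≈ 6.19090674e-09.
By linearity: E[X] = C(195, 3)·p³ ≈ 1216865 · 6.19090674e-09 ≈ 0.007533.
Since α = 3/2 > 1, p = c/n^{3/2} = o(1/n) is below the triangle threshold p ~ 1/n. Asymptotically E[X] ~ (c³/6)·n^{3(1−α)} = (5³/6)·n^{-1.5} → 0, so by Markov's inequality G has no triangles w.h.p.

E[X] ≈ 0.007533; in regime p = Θ(1/n^{3/2}) E[X] tends to 0 (below the triangle threshold p ~ 1/n).


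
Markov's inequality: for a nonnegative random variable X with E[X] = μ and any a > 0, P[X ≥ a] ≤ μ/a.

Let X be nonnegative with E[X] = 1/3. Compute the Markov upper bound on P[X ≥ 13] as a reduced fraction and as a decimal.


μ = E[X] = 1/3, a = 13.
Markov: P[X ≥ 13] ≤ μ/a = (1/3)/13 = 1/39.
Numerically: ≈ 0.02564.
(Since a = 13 > μ = 0.33333, the bound 1/39 is < 1 and informative.)

P[X ≥ 13] ≤ 1/39 ≈ 0.02564.


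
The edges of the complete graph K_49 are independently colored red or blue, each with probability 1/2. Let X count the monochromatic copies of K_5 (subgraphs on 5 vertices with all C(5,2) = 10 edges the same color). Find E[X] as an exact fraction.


Let X = Σ_S X_S over the C(49, 5) = 1906884 subsets S of size 5, where X_S = 1 if the K_5 on S is monochromatic.
For a fixed S, the K_5 on S has C(5, 2) = 10 edges. P[all 10 edges red] = (1/2)^10, and likewise for blue, so P[monochromatic] = 2·(1/2)^10 = 2^{1 − 10} = 1/512.
By linearity: E[X] = C(49, 5) · 2^{1 − 10} = 1906884 · 1/512 = 476721/128.
Numerically: E[X] ≈ 3724.38281.

E[X] = C(49,5)·2^(1−C(5,2)) = 476721/128 ≈ 3724.38281.


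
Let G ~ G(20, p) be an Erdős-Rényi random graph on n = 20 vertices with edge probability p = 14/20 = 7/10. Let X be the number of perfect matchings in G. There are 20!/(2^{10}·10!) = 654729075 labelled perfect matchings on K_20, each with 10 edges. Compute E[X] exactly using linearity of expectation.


K_20 has 20!/(2^{10}·10!) = 654729075 labelled perfect matchings.
For each such perfect matching H, let X_H = 1 if all 10 edges of H are present in G. Then P[X_H = 1] = p^{10} = (7/10)^{10} = 282475249/10000000000.
By linearity: E[X] = Σ_H E[X_H] = 654729075 · p^{10} = 654729075 · 282475249/10000000000 = 7397790339526587/400000000.
Numerically: E[X] ≈ 1.84945e+07.

E[X] = 654729075 · (7/10)^{10} = 7397790339526587/400000000 ≈ 1.84945e+07.


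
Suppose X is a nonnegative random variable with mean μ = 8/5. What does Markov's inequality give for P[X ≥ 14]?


μ = E[X] = 8/5, a = 14.
Markov: P[X ≥ 14] ≤ μ/a = (8/5)/14 = 4/35.
Numerically: ≈ 0.114286.
(Since a = 14 > μ = 1.600000, the bound 4/35 is < 1 and informative.)

P[X ≥ 14] ≤ 4/35 ≈ 0.114286.


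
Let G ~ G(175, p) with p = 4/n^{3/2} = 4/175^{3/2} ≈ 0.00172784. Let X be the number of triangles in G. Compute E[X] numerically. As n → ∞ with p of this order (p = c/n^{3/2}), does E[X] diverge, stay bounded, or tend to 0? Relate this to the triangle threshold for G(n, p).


Number of potential triangles: C(175, 3) = 877975.
Each occurs with probability p³ ≈ (0.00172784)³ ≈ 5.15832564e-09.
By linearity: E[X] = C(175, 3)·p³ ≈ 877975 · 5.15832564e-09 ≈ 0.004529.
Since α = 3/2 > 1, p = c/n^{3/2} = o(1/n) is below the triangle threshold p ~ 1/n. Asymptotically E[X] ~ (c³/6)·n^{3(1−α)} = (4³/6)·n^{-1.5} → 0, so by Markov's inequality G has no triangles w.h.p.

E[X] ≈ 0.004529; in regime p = Θ(1/n^{3/2}) E[X] tends to 0 (below the triangle threshold p ~ 1/n).


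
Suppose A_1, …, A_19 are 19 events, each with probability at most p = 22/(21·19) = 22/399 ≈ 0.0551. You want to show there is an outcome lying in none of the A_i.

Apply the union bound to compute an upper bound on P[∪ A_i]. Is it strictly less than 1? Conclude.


Union bound: P[∪_{i=1}^{19} A_i] ≤ Σ_i P[A_i] ≤ 19·p = 19·(22/399) = 22/21.
Numerically: 22/21 ≈ 1.0476.
Is 22/21 < 1? NO.
Since the bound 22/21 is ≥ 1, the union bound is uninformative here; it does NOT by itself certify existence.

19·p = 22/21 ≈ 1.0476; existence NOT certified by the union bound.


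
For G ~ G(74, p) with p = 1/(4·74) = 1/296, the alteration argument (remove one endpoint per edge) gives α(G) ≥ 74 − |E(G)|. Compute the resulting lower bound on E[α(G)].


E[|E(G)|] = C(74, 2)·p = 2701 · (1/296) = 73/8.
E[α(G)] ≥ n − E[|E(G)|] = 74 − 73/8 = 519/8.
Numerically: ≈ 64.875.
(This is only a lower bound; the true E[α(G)] may be larger.)

E[α(G)] ≥ 519/8 ≈ 64.875.


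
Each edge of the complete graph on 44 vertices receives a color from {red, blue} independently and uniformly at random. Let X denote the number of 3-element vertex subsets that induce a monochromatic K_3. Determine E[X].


Let X = Σ_S X_S over the C(44, 3) = 13244 subsets S of size 3, where X_S = 1 if the K_3 on S is monochromatic.
For a fixed S, the K_3 on S has C(3, 2) = 3 edges. P[all 3 edges red] = (1/2)^3, and likewise for blue, so P[monochromatic] = 2·(1/2)^3 = 2^{1 − 3} = 1/4.
Summing: E[X] = C(44, 3) · 2^{1 − 3} = 13244 · 1/4 = 3311.
Numerically: E[X] ≈ 3311.000.

E[X] = C(44,3)·2^(1−C(3,2)) = 3311 ≈ 3311.000.


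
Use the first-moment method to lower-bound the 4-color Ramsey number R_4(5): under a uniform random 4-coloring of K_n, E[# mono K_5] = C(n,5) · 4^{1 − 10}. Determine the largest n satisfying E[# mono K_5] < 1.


We need C(n, 5) · 4^{1 − 10} < 1, i.e. C(n, 5) < 4^{10 − 1} = 262144.
Check values of n near the boundary:
  n = 30: C(30, 5) = 142506; 142506 < 262144? YES
  n = 31: C(31, 5) = 169911; 169911 < 262144? YES
  n = 32: C(32, 5) = 201376; 201376 < 262144? YES
  n = 33: C(33, 5) = 237336; 237336 < 262144? YES
  n = 34: C(34, 5) = 278256; 278256 < 262144? NO
  n = 35: C(35, 5) = 324632; 324632 < 262144? NO
The largest n with C(n, 5) < 262144 is n = 33 (where E[X] = 29667/32768 ≈ 0.9054). Hence R_4(5) > 33, i.e. R_4(5) ≥ 34.

Largest n = 33; hence R_4(5) > 33.


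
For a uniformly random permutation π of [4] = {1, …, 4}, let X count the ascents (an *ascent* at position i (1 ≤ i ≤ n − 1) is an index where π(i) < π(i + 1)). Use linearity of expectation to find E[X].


Write X = Σ X_I over i = 1, …, 3, with X_I the indicator of one ascent.
There are 3 indicators.
For each fixed i, the pair (π(i), π(i+1)) is a uniformly random ordered pair of distinct values from {1, …, 4}; by symmetry P[π(i) < π(i+1)] = 1/2.
By linearity: E[X] = 3 · (1/2) = (4 − 1) · (1/2) = 3/2 ≈ 1.5000.

E[X] = 3/2 = 1.5000.


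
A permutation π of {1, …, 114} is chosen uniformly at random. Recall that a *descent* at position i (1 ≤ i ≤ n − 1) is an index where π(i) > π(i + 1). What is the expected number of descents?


Write X = Σ X_I over i = 1, …, 113, with X_I the indicator of one descent.
There are 113 indicators.
For each fixed i, the pair (π(i), π(i+1)) is a uniformly random ordered pair of distinct values from {1, …, 114}; by symmetry P[π(i) > π(i+1)] = 1/2.
By linearity: E[X] = 113 · (1/2) = (114 − 1) · (1/2) = 113/2 ≈ 56.500000.

E[X] = 113/2 = 56.500000.


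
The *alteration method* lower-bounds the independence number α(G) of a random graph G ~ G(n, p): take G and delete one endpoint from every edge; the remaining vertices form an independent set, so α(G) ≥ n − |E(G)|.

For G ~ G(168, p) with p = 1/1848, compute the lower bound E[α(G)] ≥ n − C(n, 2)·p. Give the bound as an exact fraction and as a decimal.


E[|E(G)|] = C(168, 2)·p = 14028 · (1/1848) = 167/22.
E[α(G)] ≥ n − E[|E(G)|] = 168 − 167/22 = 3529/22.
Numerically: ≈ 160.409091.
(This is only a lower bound; the true E[α(G)] may be larger.)

E[α(G)] ≥ 3529/22 ≈ 160.409091.


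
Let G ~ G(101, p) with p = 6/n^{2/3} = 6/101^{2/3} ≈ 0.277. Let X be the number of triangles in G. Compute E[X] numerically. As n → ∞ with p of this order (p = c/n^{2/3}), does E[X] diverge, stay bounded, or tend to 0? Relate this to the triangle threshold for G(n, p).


Number of potential triangles: C(101, 3) = 166650.
Each occurs with probability p³ ≈ (0.277)³ ≈ 2.11744e-02.
By linearity: E[X] = C(101, 3)·p³ ≈ 166650 · 2.11744e-02 ≈ 3528.713.
Since α = 2/3 < 1, p = c/n^{2/3} ≫ 1/n is above the triangle threshold p ~ 1/n. Asymptotically E[X] ~ (c³/6)·n^{3(1−α)} = (6³/6)·n^{1} → ∞; triangles are abundant w.h.p.

E[X] ≈ 3528.713; in regime p = Θ(1/n^{2/3}) E[X] diverges (above the triangle threshold p ~ 1/n).


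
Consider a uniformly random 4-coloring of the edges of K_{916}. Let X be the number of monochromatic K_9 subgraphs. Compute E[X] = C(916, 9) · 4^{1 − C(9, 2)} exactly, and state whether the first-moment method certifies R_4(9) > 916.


E[X] = C(916, 9) · 4^{1 − 36} = 1202748565202942340440 · 4^{−35} = 1202748565202942340440/1180591620717411303424.
As a reduced fraction: E[X] = 150343570650367792555/147573952589676412928 ≈ 1.01877.
Is E[X] < 1? NO.
Since E[X] ≥ 1, the first-moment bound is inconclusive at n = 916; it does NOT by itself certify R_4(9) > 916.

E[X] = 150343570650367792555/147573952589676412928 ≈ 1.01877; E[X] ≥ 1; first-moment method inconclusive here.


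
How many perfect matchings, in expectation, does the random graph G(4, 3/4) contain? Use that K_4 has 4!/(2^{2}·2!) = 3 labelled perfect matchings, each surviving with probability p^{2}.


K_4 has 4!/(2^{2}·2!) = 3 labelled perfect matchings.
For each such perfect matching H, let X_H = 1 if all 2 edges of H are present in G. Then P[X_H = 1] = p^{2} = (3/4)^{2} = 9/16.
Summing the indicators: E[X] = Σ_H E[X_H] = 3 · p^{2} = 3 · 9/16 = 27/16.
Numerically: E[X] ≈ 1.6875.

E[X] = 3 · (3/4)^{2} = 27/16 ≈ 1.6875.


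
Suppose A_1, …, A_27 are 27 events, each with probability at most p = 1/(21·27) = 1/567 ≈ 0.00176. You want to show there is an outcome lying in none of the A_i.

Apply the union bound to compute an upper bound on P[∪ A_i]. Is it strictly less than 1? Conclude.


Union bound: P[∪_{i=1}^{27} A_i] ≤ Σ_i P[A_i] ≤ 27·p = 27·(1/567) = 1/21.
Numerically: 1/21 ≈ 0.04762.
Is 1/21 < 1? YES.
Since P[∪ A_i] ≤ 1/21 < 1, the complement has P[∩ A_i^c] ≥ 1 − 1/21 = 20/21 > 0, so some outcome avoids every A_i.

27·p = 1/21 ≈ 0.04762; existence CERTIFIED by the union bound.


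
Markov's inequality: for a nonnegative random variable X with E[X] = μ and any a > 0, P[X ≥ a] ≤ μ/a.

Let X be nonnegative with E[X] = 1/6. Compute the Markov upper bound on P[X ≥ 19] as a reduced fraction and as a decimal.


μ = E[X] = 1/6, a = 19.
Markov: P[X ≥ 19] ≤ μ/a = (1/6)/19 = 1/114.
Numerically: ≈ 0.008772.
(Since a = 19 > μ = 0.166667, the bound 1/114 is < 1 and informative.)

P[X ≥ 19] ≤ 1/114 ≈ 0.008772.


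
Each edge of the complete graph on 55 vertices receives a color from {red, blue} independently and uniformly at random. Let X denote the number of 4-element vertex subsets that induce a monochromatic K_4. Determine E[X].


Let X = Σ_S X_S over the C(55, 4) = 341055 subsets S of size 4, where X_S = 1 if the K_4 on S is monochromatic.
For a fixed S, the K_4 on S has C(4, 2) = 6 edges. P[all 6 edges red] = (1/2)^6, and likewise for blue, so P[monochromatic] = 2·(1/2)^6 = 2^{1 − 6} = 1/32.
Summing: E[X] = C(55, 4) · 2^{1 − 6} = 341055 · 1/32 = 341055/32.
Numerically: E[X] ≈ 10657.96875.

E[X] = C(55,4)·2^(1−C(4,2)) = 341055/32 ≈ 10657.96875.


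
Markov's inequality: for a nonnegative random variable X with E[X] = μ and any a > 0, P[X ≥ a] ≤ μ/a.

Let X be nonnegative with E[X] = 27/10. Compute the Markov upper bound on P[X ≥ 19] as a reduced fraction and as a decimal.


μ = E[X] = 27/10, a = 19.
Markov: P[X ≥ 19] ≤ μ/a = (27/10)/19 = 27/190.
Numerically: ≈ 0.14211.
(Since a = 19 > μ = 2.70000, the bound 27/190 is < 1 and informative.)

P[X ≥ 19] ≤ 27/190 ≈ 0.14211.


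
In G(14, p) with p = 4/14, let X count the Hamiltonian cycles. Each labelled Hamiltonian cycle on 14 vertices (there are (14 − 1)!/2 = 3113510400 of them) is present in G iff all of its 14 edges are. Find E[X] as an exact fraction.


K_14 has (14 − 1)!/2 = 3113510400 labelled Hamiltonian cycles.
For each such Hamiltonian cycle H, let X_H = 1 if all 14 edges of H are present in G. Then P[X_H = 1] = p^{14} = (2/7)^{14} = 16384/678223072849.
Summing the indicators: E[X] = Σ_H E[X_H] = 3113510400 · p^{14} = 3113510400 · 16384/678223072849 = 7287393484800/96889010407.
Numerically: E[X] ≈ 75.2.

E[X] = 3113510400 · (2/7)^{14} = 7287393484800/96889010407 ≈ 75.2.


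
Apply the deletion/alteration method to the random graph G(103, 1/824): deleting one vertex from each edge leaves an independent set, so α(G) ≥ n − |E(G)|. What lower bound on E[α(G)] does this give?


E[|E(G)|] = C(103, 2)·p = 5253 · (1/824) = 51/8.
E[α(G)] ≥ n − E[|E(G)|] = 103 − 51/8 = 773/8.
Numerically: ≈ 96.6250.
(This is only a lower bound; the true E[α(G)] may be larger.)

E[α(G)] ≥ 773/8 ≈ 96.6250.


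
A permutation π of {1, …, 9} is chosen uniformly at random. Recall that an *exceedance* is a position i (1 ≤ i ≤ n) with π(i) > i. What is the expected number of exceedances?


Write X = Σ_{i=1}^{9} X_i, where X_i = 1_{π(i) > i}.
For each fixed i, π(i) is uniform over {1, …, 9} (marginal of a uniform permutation), so P[π(i) > i] = (n − i)/n. Summing: Σ_{i=1}^{9} (n − i)/n = (0 + 1 + … + 8)/9 = 9(9 − 1)/(2·9) = (9 − 1)/2.
Hence E[X] = Σ_{i=1}^{9} (9 − i)/9 = 4 ≈ 4.000.

E[X] = 4 = 4.000.


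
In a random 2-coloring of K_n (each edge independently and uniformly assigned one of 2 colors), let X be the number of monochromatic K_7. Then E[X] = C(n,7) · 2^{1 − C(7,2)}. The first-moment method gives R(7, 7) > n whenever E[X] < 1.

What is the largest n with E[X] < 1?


We need C(n, 7) · 2^{1 − 21} < 1, i.e. C(n, 7) < 2^{21 − 1} = 1048576.
Check values of n near the boundary:
  n = 25: C(25, 7) = 480700; 480700 < 1048576? YES
  n = 26: C(26, 7) = 657800; 657800 < 1048576? YES
  n = 27: C(27, 7) = 888030; 888030 < 1048576? YES
  n = 28: C(28, 7) = 1184040; 1184040 < 1048576? NO
The largest n with C(n, 7) < 1048576 is n = 27 (where E[X] = 444015/524288 ≈ 0.84689). Hence R(7, 7) > 27, i.e. R(7, 7) ≥ 28.

Largest n = 27; hence R(7, 7) > 27.


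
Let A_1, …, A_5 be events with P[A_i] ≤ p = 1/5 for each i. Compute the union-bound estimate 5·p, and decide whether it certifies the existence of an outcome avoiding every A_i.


Union bound: P[∪_{i=1}^{5} A_i] ≤ Σ_i P[A_i] ≤ 5·p = 5·(1/5) = 1.
Numerically: 1 ≈ 1.000000.
Is 1 < 1? NO.
Since the bound 1 is ≥ 1, the union bound is uninformative here; it does NOT by itself certify existence.

5·p = 1 ≈ 1.000000; existence NOT certified by the union bound.


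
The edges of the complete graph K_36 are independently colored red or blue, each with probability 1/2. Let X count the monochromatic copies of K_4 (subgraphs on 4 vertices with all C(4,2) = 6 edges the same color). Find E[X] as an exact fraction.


Let X = Σ_S X_S over the C(36, 4) = 58905 subsets S of size 4, where X_S = 1 if the K_4 on S is monochromatic.
For a fixed S, the K_4 on S has C(4, 2) = 6 edges. P[all 6 edges red] = (1/2)^6, and likewise for blue, so P[monochromatic] = 2·(1/2)^6 = 2^{1 − 6} = 1/32.
Summing: E[X] = C(36, 4) · 2^{1 − 6} = 58905 · 1/32 = 58905/32.
Numerically: E[X] ≈ 1840.78125.

E[X] = C(36,4)·2^(1−C(4,2)) = 58905/32 ≈ 1840.78125.


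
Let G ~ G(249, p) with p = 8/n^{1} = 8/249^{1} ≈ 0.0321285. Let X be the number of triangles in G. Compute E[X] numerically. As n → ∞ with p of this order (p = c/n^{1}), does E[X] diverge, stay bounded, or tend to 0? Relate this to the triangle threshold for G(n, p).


Number of potential triangles: C(249, 3) = 2542124.
Each occurs with probability p³ ≈ (0.0321285)³ ≈ 3.31643828e-05.
By linearity: E[X] = C(249, 3)·p³ ≈ 2542124 · 3.31643828e-05 ≈ 84.307974.
Here α = 1, so p = 8/n is exactly at the triangle threshold p ~ 1/n. Asymptotically E[X] → c³/6 = 8³/6 = 256/3 ≈ 85.333333, a bounded constant. In this regime the triangle count is asymptotically Poisson(c³/6).

E[X] ≈ 84.307974; in regime p = Θ(1/n^{1}) E[X] stays bounded (at the triangle threshold p ~ 1/n).


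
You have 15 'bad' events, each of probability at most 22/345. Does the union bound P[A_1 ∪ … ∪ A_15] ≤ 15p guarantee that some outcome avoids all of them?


Union bound: P[∪_{i=1}^{15} A_i] ≤ Σ_i P[A_i] ≤ 15·p = 15·(22/345) = 22/23.
Numerically: 22/23 ≈ 0.9565.
Is 22/23 < 1? YES.
Since P[∪ A_i] ≤ 22/23 < 1, the complement has P[∩ A_i^c] ≥ 1 − 22/23 = 1/23 > 0, so some outcome avoids every A_i.

15·p = 22/23 ≈ 0.9565; existence CERTIFIED by the union bound.


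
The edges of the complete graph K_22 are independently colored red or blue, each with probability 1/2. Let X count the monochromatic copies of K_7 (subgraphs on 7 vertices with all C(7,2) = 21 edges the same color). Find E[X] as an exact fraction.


Let X = Σ_S X_S over the C(22, 7) = 170544 subsets S of size 7, where X_S = 1 if the K_7 on S is monochromatic.
For a fixed S, the K_7 on S has C(7, 2) = 21 edges. P[all 21 edges red] = (1/2)^21, and likewise for blue, so P[monochromatic] = 2·(1/2)^21 = 2^{1 − 21} = 1/1048576.
Summing: E[X] = C(22, 7) · 2^{1 − 21} = 170544 · 1/1048576 = 10659/65536.
Numerically: E[X] ≈ 0.1626.

E[X] = C(22,7)·2^(1−C(7,2)) = 10659/65536 ≈ 0.1626.


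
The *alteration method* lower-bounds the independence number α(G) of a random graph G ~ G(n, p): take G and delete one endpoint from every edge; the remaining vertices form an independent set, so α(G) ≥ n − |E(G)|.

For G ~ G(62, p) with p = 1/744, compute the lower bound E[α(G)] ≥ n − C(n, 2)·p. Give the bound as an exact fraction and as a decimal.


E[|E(G)|] = C(62, 2)·p = 1891 · (1/744) = 61/24.
E[α(G)] ≥ n − E[|E(G)|] = 62 − 61/24 = 1427/24.
Numerically: ≈ 59.458333.
(This is only a lower bound; the true E[α(G)] may be larger.)

E[α(G)] ≥ 1427/24 ≈ 59.458333.


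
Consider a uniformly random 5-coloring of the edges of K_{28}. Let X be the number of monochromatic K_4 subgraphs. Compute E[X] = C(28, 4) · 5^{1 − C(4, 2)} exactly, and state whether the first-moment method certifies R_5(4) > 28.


E[X] = C(28, 4) · 5^{1 − 6} = 20475 · 5^{−5} = 20475/3125.
As a reduced fraction: E[X] = 819/125 ≈ 6.552.
Is E[X] < 1? NO.
Since E[X] ≥ 1, the first-moment bound is inconclusive at n = 28; it does NOT by itself certify R_5(4) > 28.

E[X] = 819/125 ≈ 6.552; E[X] ≥ 1; first-moment method inconclusive here.


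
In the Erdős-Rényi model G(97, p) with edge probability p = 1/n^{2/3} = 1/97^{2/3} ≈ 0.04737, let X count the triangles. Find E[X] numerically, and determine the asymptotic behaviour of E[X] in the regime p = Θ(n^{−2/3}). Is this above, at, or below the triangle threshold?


Number of potential triangles: C(97, 3) = 147440.
Each occurs with probability p³ ≈ (0.04737)³ ≈ 1.062812e-04.
By linearity: E[X] = C(97, 3)·p³ ≈ 147440 · 1.062812e-04 ≈ 15.6701.
Since α = 2/3 < 1, p = c/n^{2/3} ≫ 1/n is above the triangle threshold p ~ 1/n. Asymptotically E[X] ~ (c³/6)·n^{3(1−α)} = (1³/6)·n^{1} → ∞; triangles are abundant w.h.p.

E[X] ≈ 15.6701; in regime p = Θ(1/n^{2/3}) E[X] diverges (above the triangle threshold p ~ 1/n).


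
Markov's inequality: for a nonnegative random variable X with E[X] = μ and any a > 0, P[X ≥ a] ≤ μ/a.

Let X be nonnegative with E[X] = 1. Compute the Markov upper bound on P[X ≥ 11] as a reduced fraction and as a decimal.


μ = E[X] = 1, a = 11.
Markov: P[X ≥ 11] ≤ μ/a = (1)/11 = 1/11.
Numerically: ≈ 0.090909.
(Since a = 11 > μ = 1.000000, the bound 1/11 is < 1 and informative.)

P[X ≥ 11] ≤ 1/11 ≈ 0.090909.


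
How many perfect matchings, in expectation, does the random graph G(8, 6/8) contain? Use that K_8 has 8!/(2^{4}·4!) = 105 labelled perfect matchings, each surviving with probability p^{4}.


K_8 has 8!/(2^{4}·4!) = 105 labelled perfect matchings.
For each such perfect matching H, let X_H = 1 if all 4 edges of H are present in G. Then P[X_H = 1] = p^{4} = (3/4)^{4} = 81/256.
Summing the indicators: E[X] = Σ_H E[X_H] = 105 · p^{4} = 105 · 81/256 = 8505/256.
Numerically: E[X] ≈ 33.2227.

E[X] = 105 · (3/4)^{4} = 8505/256 ≈ 33.2227.


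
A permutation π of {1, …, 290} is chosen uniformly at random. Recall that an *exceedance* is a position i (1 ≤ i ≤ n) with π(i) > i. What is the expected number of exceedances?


Write X = Σ_{i=1}^{290} X_i, where X_i = 1_{π(i) > i}.
For each fixed i, π(i) is uniform over {1, …, 290} (marginal of a uniform permutation), so P[π(i) > i] = (n − i)/n. Summing: Σ_{i=1}^{290} (n − i)/n = (0 + 1 + … + 289)/290 = 290(290 − 1)/(2·290) = (290 − 1)/2.
Hence E[X] = Σ_{i=1}^{290} (290 − i)/290 = 289/2 ≈ 144.500000.

E[X] = 289/2 = 144.500000.


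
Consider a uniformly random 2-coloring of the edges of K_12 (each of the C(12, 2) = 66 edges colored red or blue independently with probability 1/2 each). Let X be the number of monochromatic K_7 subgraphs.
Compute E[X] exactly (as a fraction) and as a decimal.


Let X = Σ_S X_S over the C(12, 7) = 792 subsets S of size 7, where X_S = 1 if the K_7 on S is monochromatic.
For a fixed S, the K_7 on S has C(7, 2) = 21 edges. P[all 21 edges red] = (1/2)^21, and likewise for blue, so P[monochromatic] = 2·(1/2)^21 = 2^{1 − 21} = 1/1048576.
Summing: E[X] = C(12, 7) · 2^{1 − 21} = 792 · 1/1048576 = 99/131072.
Numerically: E[X] ≈ 0.0008.

E[X] = C(12,7)·2^(1−C(7,2)) = 99/131072 ≈ 0.0008.
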